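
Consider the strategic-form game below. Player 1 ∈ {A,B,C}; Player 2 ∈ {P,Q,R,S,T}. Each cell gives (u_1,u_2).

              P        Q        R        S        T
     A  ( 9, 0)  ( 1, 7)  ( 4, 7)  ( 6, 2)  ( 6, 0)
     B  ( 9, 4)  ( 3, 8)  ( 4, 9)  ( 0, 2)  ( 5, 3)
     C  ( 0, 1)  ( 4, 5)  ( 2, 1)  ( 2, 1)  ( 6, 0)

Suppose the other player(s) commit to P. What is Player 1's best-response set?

u_1(A vs P) = 9
u_1(B vs P) = 9
u_1(C vs P) = 0
max payoff 9 at {A,B}

argmax u_1 = {A,B}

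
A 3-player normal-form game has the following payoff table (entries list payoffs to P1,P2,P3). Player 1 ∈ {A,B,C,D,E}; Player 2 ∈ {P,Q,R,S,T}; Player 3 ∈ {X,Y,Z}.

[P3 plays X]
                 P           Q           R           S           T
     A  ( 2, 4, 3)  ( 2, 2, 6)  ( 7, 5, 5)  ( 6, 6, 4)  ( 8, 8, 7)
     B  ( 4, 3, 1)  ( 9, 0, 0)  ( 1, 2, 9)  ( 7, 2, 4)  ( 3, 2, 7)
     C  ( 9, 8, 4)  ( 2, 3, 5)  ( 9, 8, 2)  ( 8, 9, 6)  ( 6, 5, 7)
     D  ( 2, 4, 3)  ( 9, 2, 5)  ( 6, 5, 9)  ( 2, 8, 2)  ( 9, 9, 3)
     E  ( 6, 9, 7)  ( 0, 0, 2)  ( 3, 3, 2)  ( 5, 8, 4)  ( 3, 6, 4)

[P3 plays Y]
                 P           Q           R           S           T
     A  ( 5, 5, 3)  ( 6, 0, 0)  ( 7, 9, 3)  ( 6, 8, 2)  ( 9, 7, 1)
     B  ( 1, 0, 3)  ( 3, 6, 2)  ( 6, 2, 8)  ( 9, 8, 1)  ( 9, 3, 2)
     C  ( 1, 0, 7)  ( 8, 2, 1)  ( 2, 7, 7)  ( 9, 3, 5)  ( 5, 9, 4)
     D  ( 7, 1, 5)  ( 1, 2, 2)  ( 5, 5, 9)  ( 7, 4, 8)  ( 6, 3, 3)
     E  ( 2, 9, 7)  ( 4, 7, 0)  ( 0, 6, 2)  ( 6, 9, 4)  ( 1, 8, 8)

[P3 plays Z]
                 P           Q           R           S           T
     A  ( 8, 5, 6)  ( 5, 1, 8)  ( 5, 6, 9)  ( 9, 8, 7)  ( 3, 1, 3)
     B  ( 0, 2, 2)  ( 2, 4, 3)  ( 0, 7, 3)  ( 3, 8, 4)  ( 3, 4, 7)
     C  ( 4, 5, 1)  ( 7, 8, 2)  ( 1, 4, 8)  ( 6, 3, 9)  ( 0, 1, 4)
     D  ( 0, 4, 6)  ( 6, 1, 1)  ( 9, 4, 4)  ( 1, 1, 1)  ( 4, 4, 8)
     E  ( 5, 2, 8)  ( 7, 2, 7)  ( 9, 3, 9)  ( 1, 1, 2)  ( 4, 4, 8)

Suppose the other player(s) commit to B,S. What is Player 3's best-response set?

argmax u_3 = {X,Z}

u_3(X vs B,S) = 4
u_3(Y vs B,S) = 1
u_3(Z vs B,S) = 4
max payoff 4 at {X,Z}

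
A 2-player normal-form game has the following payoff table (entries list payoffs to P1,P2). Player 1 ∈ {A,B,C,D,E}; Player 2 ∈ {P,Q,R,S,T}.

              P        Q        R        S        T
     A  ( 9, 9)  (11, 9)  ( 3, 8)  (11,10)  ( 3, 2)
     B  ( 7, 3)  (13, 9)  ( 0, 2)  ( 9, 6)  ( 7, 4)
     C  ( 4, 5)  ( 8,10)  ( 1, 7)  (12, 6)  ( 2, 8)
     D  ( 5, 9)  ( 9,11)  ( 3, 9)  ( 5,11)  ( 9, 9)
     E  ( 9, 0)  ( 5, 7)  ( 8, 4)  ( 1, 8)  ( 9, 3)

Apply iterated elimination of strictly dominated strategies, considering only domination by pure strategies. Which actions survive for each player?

IESDS → P1:{A,B,C} P2:{Q,S}

P2 drop P (S beats it: A:10>9 B:6>3 C:6>5 D:11>9 E:8>0)
P2 drop R (Q beats it: A:9>8 B:9>2 C:10>7 D:11>9 E:7>4)
P2 drop T (Q beats it: A:9>2 B:9>4 C:10>8 D:11>9 E:7>3)
P1 drop D (A beats it: Q:11>9 S:11>5)
P1 drop E (A beats it: Q:11>5 S:11>1)
P1→{A,B,C} P2→{Q,S}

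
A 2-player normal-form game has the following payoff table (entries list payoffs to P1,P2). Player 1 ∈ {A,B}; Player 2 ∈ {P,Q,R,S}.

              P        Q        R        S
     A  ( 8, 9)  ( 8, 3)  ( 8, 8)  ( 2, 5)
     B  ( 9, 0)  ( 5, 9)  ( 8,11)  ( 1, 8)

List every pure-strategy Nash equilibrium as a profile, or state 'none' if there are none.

NE set: (B,R)

(A,P): not NE [P1→B gives 9>8]
(A,Q): not NE [P2→P gives 9>3]
(A,R): not NE [P2→P gives 9>8]
(A,S): not NE [P2→P gives 9>5]
(B,P): not NE [P2→R gives 11>0]
(B,Q): not NE [P1→A gives 8>5; P2→R gives 11>9]
(B,R): NE
(B,S): not NE [P1→A gives 2>1; P2→R gives 11>8]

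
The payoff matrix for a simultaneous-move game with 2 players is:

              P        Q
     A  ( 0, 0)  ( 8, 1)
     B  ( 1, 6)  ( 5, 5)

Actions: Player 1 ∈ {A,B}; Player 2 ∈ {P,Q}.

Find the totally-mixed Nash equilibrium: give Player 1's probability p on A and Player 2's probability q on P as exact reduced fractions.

p=1/2, q=3/4

P1 indiff ⇒ q·0+(1-q)·8 = q·1+(1-q)·5 ⇒ q(-1) = (1-q)(-3) ⇒ q = 3/4
P2 indiff ⇒ p·0+(1-p)·6 = p·1+(1-p)·5 ⇒ p(-1) = (1-p)(-1) ⇒ p = 1/2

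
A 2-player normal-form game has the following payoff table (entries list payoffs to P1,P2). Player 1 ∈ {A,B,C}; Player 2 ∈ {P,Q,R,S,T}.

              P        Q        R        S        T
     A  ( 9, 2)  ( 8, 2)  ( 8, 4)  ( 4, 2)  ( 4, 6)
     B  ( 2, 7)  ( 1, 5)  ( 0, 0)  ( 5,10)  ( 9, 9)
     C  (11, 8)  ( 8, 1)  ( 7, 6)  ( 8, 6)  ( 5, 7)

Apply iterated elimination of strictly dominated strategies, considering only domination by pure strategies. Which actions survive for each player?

IESDS → P1:{B,C} P2:{P,S,T}

P2 drop Q (T beats it: A:6>2 B:9>5 C:7>1)
P2 drop R (T beats it: A:6>4 B:9>0 C:7>6)
P1 drop A (C beats it: P:11>9 S:8>4 T:5>4)
P1→{B,C} P2→{P,S,T}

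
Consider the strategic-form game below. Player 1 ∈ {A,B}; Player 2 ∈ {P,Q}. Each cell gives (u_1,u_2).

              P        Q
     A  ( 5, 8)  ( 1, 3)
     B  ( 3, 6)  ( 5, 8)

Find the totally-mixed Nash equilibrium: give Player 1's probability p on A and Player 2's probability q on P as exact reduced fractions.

P1 indiff ⇒ q·5+(1-q)·1 = q·3+(1-q)·5 ⇒ q(2) = (1-q)(4) ⇒ q = 2/3
P2 indiff ⇒ p·8+(1-p)·6 = p·3+(1-p)·8 ⇒ p(5) = (1-p)(2) ⇒ p = 2/7

(p,q) = (2/7, 2/3)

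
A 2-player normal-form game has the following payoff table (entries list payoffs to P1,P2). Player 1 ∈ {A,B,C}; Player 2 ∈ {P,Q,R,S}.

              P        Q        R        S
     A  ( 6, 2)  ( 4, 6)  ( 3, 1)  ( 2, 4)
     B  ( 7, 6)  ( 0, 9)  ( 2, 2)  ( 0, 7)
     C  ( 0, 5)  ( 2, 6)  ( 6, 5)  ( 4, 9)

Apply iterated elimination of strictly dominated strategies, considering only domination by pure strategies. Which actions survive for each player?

P2 drop P (Q beats it: A:6>2 B:9>6 C:6>5)
P1 drop B (A beats it: Q:4>0 R:3>2 S:2>0)
P2 drop R (Q beats it: A:6>1 C:6>5)
P1→{A,C} P2→{Q,S}

Survivors P1:{A,C} P2:{Q,S}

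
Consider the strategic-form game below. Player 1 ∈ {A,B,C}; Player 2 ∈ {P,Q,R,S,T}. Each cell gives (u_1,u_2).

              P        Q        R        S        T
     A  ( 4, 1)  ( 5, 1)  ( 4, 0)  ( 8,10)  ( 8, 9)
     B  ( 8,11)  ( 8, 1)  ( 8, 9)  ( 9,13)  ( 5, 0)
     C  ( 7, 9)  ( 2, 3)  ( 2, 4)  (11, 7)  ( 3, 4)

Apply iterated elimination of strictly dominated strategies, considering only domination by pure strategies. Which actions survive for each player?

Remaining: P1:{B,C} P2:{P,S}

P2 drop Q (S beats it: A:10>1 B:13>1 C:7>3)
P2 drop R (P beats it: A:1>0 B:11>9 C:9>4)
P2 drop T (S beats it: A:10>9 B:13>0 C:7>4)
P1 drop A (B beats it: P:8>4 S:9>8)
P1→{B,C} P2→{P,S}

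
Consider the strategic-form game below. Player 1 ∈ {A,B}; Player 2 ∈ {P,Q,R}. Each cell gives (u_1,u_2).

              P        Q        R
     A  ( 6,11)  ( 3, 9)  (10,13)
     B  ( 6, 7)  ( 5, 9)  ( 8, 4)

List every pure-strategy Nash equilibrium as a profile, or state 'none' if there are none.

PSNE = {(A,R), (B,Q)}

(A,P): not NE [P2→R gives 13>11]
(A,Q): not NE [P1→B gives 5>3; P2→R gives 13>9]
(A,R): NE
(B,P): not NE [P2→Q gives 9>7]
(B,Q): NE
(B,R): not NE [P1→A gives 10>8; P2→Q gives 9>4]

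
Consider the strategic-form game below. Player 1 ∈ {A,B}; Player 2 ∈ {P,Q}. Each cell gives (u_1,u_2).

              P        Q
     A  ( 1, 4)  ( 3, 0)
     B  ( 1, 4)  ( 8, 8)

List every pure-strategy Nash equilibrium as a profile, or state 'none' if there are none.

(A,P): NE
(A,Q): not NE [P1→B gives 8>3; P2→P gives 4>0]
(B,P): not NE [P2→Q gives 8>4]
(B,Q): NE

NE set: (A,P), (B,Q)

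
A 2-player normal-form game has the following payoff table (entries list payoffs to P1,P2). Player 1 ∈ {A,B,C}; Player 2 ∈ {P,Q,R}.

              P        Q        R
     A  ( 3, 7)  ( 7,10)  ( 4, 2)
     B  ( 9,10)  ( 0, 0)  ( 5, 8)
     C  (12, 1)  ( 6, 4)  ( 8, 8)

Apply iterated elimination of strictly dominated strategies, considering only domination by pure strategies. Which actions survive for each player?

IESDS → P1:{A,C} P2:{Q,R}

P1 drop B (C beats it: P:12>9 Q:6>0 R:8>5)
P2 drop P (Q beats it: A:10>7 C:4>1)
P1→{A,C} P2→{Q,R}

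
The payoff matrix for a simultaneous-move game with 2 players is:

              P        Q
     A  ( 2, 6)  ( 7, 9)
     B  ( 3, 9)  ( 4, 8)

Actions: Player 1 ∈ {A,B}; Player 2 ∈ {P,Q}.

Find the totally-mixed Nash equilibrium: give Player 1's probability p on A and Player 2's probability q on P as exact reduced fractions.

P1 indiff ⇒ q·2+(1-q)·7 = q·3+(1-q)·4 ⇒ q(-1) = (1-q)(-3) ⇒ q = 3/4
P2 indiff ⇒ p·6+(1-p)·9 = p·9+(1-p)·8 ⇒ p(-3) = (1-p)(-1) ⇒ p = 1/4

P1 mixes 1/4 on A; P2 mixes 3/4 on P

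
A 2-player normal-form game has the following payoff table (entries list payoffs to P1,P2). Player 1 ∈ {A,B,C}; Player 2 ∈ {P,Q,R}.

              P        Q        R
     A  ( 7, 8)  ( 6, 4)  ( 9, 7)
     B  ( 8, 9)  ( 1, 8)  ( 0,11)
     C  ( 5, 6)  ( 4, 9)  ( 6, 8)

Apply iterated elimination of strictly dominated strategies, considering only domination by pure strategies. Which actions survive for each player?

Remaining: P1:{A,B} P2:{P,R}

P1 drop C (A beats it: P:7>5 Q:6>4 R:9>6)
P2 drop Q (P beats it: A:8>4 B:9>8)
P1→{A,B} P2→{P,R}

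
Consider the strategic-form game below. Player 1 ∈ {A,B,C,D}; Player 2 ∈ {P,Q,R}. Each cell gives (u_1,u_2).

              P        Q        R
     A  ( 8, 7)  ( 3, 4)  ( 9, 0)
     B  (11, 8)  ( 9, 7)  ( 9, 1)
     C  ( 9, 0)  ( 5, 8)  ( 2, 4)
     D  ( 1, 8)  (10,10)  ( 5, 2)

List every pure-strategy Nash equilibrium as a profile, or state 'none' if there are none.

(A,P): not NE [P1→B gives 11>8]
(A,Q): not NE [P1→D gives 10>3; P2→P gives 7>4]
(A,R): not NE [P2→P gives 7>0]
(B,P): NE
(B,Q): not NE [P1→D gives 10>9; P2→P gives 8>7]
(B,R): not NE [P2→P gives 8>1]
(C,P): not NE [P1→B gives 11>9; P2→Q gives 8>0]
(C,Q): not NE [P1→D gives 10>5]
(C,R): not NE [P1→B gives 9>2; P2→Q gives 8>4]
(D,P): not NE [P1→B gives 11>1; P2→Q gives 10>8]
(D,Q): NE
(D,R): not NE [P1→B gives 9>5; P2→Q gives 10>2]

Nash profiles: (B,P), (D,Q)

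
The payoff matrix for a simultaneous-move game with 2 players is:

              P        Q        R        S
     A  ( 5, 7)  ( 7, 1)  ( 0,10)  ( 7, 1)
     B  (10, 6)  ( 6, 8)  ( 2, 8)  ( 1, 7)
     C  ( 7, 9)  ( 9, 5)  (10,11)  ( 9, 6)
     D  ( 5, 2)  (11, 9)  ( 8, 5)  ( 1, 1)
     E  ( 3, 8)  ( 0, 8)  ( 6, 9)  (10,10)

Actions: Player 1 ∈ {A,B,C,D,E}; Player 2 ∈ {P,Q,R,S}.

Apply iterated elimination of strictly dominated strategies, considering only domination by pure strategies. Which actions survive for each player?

P1 drop A (C beats it: P:7>5 Q:9>7 R:10>0 S:9>7)
P2 drop P (R beats it: B:8>6 C:11>9 D:5>2 E:9>8)
P1 drop B (C beats it: Q:9>6 R:10>2 S:9>1)
P1→{C,D,E} P2→{Q,R,S}

Remaining: P1:{C,D,E} P2:{Q,R,S}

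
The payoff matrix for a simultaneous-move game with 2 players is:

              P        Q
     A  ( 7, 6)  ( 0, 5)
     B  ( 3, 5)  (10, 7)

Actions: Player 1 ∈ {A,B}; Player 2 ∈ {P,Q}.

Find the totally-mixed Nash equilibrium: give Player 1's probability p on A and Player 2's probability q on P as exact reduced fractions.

(p,q) = (2/3, 5/7)

P1 indiff ⇒ q·7+(1-q)·0 = q·3+(1-q)·10 ⇒ q(4) = (1-q)(10) ⇒ q = 5/7
P2 indiff ⇒ p·6+(1-p)·5 = p·5+(1-p)·7 ⇒ p(1) = (1-p)(2) ⇒ p = 2/3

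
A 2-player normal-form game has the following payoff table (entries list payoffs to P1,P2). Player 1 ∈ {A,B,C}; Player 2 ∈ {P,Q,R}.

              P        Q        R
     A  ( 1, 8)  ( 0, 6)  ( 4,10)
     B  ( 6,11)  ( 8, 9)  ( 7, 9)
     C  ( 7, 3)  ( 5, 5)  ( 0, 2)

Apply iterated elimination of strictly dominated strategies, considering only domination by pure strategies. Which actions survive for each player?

P1 drop A (B beats it: P:6>1 Q:8>0 R:7>4)
P2 drop R (P beats it: B:11>9 C:3>2)
P1→{B,C} P2→{P,Q}

IESDS → P1:{B,C} P2:{P,Q}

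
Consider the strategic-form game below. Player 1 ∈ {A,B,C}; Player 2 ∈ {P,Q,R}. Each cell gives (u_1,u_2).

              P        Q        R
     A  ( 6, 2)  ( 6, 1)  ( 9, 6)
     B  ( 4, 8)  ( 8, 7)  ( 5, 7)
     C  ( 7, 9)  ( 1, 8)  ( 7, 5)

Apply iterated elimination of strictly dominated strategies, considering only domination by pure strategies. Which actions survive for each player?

Survivors P1:{A,C} P2:{P,R}

P2 drop Q (P beats it: A:2>1 B:8>7 C:9>8)
P1 drop B (A beats it: P:6>4 R:9>5)
P1→{A,C} P2→{P,R}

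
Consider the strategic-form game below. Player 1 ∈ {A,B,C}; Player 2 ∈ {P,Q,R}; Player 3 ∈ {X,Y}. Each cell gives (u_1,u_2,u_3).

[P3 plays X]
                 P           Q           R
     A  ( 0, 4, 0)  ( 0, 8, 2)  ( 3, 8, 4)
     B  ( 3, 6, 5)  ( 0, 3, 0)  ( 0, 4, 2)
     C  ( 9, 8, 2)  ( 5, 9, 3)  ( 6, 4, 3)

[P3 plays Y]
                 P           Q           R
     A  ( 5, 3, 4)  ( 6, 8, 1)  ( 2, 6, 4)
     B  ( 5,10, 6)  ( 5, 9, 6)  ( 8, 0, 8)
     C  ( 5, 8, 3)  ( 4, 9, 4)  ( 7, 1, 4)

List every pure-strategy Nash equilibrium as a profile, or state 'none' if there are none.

Nash profiles: (B,P,Y)

(A,P,X): not NE [P1→C gives 9>0; P2→R gives 8>4; P3→Y gives 4>0]
(A,P,Y): not NE [P2→Q gives 8>3]
(A,Q,X): not NE [P1→C gives 5>0]
(A,Q,Y): not NE [P3→X gives 2>1]
(A,R,X): not NE [P1→C gives 6>3]
(A,R,Y): not NE [P1→B gives 8>2; P2→Q gives 8>6]
(B,P,X): not NE [P1→C gives 9>3; P3→Y gives 6>5]
(B,P,Y): NE
(B,Q,X): not NE [P1→C gives 5>0; P2→P gives 6>3; P3→Y gives 6>0]
(B,Q,Y): not NE [P1→A gives 6>5; P2→P gives 10>9]
(B,R,X): not NE [P1→C gives 6>0; P2→P gives 6>4; P3→Y gives 8>2]
(B,R,Y): not NE [P2→P gives 10>0]
(C,P,X): not NE [P2→Q gives 9>8; P3→Y gives 3>2]
(C,P,Y): not NE [P2→Q gives 9>8]
(C,Q,X): not NE [P3→Y gives 4>3]
(C,Q,Y): not NE [P1→A gives 6>4]
(C,R,X): not NE [P2→Q gives 9>4; P3→Y gives 4>3]
(C,R,Y): not NE [P1→B gives 8>7; P2→Q gives 9>1]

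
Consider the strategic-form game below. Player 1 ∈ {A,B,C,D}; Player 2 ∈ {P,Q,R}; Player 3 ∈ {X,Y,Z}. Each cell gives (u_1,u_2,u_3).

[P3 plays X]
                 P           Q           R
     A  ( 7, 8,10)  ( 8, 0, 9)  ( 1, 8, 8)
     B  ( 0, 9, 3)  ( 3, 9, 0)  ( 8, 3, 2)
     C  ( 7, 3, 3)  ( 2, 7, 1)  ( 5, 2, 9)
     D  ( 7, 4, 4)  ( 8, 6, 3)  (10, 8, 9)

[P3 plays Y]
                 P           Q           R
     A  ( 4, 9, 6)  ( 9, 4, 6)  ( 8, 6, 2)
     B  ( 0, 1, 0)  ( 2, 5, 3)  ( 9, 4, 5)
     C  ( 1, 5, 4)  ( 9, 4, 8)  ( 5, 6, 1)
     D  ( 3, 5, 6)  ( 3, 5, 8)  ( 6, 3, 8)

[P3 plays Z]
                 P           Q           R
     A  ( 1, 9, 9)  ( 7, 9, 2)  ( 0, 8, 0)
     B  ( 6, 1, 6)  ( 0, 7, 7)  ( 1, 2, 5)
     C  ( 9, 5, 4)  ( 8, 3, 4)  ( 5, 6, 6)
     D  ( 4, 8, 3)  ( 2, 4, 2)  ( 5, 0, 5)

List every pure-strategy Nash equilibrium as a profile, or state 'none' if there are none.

(A,P,X): NE
(A,P,Y): not NE [P3→X gives 10>6]
(A,P,Z): not NE [P1→C gives 9>1; P3→X gives 10>9]
(A,Q,X): not NE [P2→R gives 8>0]
(A,Q,Y): not NE [P2→P gives 9>4; P3→X gives 9>6]
(A,Q,Z): not NE [P1→C gives 8>7; P3→X gives 9>2]
(A,R,X): not NE [P1→D gives 10>1]
(A,R,Y): not NE [P1→B gives 9>8; P2→P gives 9>6; P3→X gives 8>2]
(A,R,Z): not NE [P1→D gives 5>0; P2→Q gives 9>8; P3→X gives 8>0]
(B,P,X): not NE [P1→D gives 7>0; P3→Z gives 6>3]
(B,P,Y): not NE [P1→A gives 4>0; P2→Q gives 5>1; P3→Z gives 6>0]
(B,P,Z): not NE [P1→C gives 9>6; P2→Q gives 7>1]
(B,Q,X): not NE [P1→D gives 8>3; P3→Z gives 7>0]
(B,Q,Y): not NE [P1→C gives 9>2; P3→Z gives 7>3]
(B,Q,Z): not NE [P1→C gives 8>0]
(B,R,X): not NE [P1→D gives 10>8; P2→Q gives 9>3; P3→Z gives 5>2]
(B,R,Y): not NE [P2→Q gives 5>4]
(B,R,Z): not NE [P1→D gives 5>1; P2→Q gives 7>2]
(C,P,X): not NE [P2→Q gives 7>3; P3→Z gives 4>3]
(C,P,Y): not NE [P1→A gives 4>1; P2→R gives 6>5]
(C,P,Z): not NE [P2→R gives 6>5]
(C,Q,X): not NE [P1→D gives 8>2; P3→Y gives 8>1]
(C,Q,Y): not NE [P2→R gives 6>4]
(C,Q,Z): not NE [P2→R gives 6>3; P3→Y gives 8>4]
(C,R,X): not NE [P1→D gives 10>5; P2→Q gives 7>2]
(C,R,Y): not NE [P1→B gives 9>5; P3→X gives 9>1]
(C,R,Z): not NE [P3→X gives 9>6]
(D,P,X): not NE [P2→R gives 8>4; P3→Y gives 6>4]
(D,P,Y): not NE [P1→A gives 4>3]
(D,P,Z): not NE [P1→C gives 9>4; P3→Y gives 6>3]
(D,Q,X): not NE [P2→R gives 8>6; P3→Y gives 8>3]
(D,Q,Y): not NE [P1→C gives 9>3]
(D,Q,Z): not NE [P1→C gives 8>2; P2→P gives 8>4; P3→Y gives 8>2]
(D,R,X): NE
(D,R,Y): not NE [P1→B gives 9>6; P2→Q gives 5>3; P3→X gives 9>8]
(D,R,Z): not NE [P2→P gives 8>0; P3→X gives 9>5]

PSNE = {(A,P,X), (D,R,X)}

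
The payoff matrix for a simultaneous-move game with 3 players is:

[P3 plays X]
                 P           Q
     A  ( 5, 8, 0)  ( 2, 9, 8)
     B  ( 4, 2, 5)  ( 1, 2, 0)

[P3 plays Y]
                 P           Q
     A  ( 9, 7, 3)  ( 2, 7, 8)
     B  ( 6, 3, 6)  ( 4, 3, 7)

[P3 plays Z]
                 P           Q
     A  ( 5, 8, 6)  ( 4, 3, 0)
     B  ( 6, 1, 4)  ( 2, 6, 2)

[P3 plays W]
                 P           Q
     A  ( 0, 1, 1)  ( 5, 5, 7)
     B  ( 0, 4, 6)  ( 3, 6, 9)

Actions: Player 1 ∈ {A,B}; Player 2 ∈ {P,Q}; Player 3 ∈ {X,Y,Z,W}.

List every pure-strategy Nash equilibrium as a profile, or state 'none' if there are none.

Nash profiles: (A,Q,X)

(A,P,X): not NE [P2→Q gives 9>8; P3→Z gives 6>0]
(A,P,Y): not NE [P3→Z gives 6>3]
(A,P,Z): not NE [P1→B gives 6>5]
(A,P,W): not NE [P2→Q gives 5>1; P3→Z gives 6>1]
(A,Q,X): NE
(A,Q,Y): not NE [P1→B gives 4>2]
(A,Q,Z): not NE [P2→P gives 8>3; P3→Y gives 8>0]
(A,Q,W): not NE [P3→Y gives 8>7]
(B,P,X): not NE [P1→A gives 5>4; P3→W gives 6>5]
(B,P,Y): not NE [P1→A gives 9>6]
(B,P,Z): not NE [P2→Q gives 6>1; P3→W gives 6>4]
(B,P,W): not NE [P2→Q gives 6>4]
(B,Q,X): not NE [P1→A gives 2>1; P3→W gives 9>0]
(B,Q,Y): not NE [P3→W gives 9>7]
(B,Q,Z): not NE [P1→A gives 4>2; P3→W gives 9>2]
(B,Q,W): not NE [P1→A gives 5>3]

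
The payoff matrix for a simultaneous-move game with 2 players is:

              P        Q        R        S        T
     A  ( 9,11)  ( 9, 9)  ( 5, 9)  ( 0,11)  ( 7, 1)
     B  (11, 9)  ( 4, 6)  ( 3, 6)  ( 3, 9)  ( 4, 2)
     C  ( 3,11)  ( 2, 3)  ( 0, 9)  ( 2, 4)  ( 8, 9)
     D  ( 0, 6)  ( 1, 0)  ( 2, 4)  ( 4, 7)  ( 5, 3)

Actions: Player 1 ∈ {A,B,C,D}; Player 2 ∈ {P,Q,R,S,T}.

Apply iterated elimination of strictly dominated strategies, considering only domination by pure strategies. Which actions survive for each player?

Remaining: P1:{B,D} P2:{P,S}

P2 drop Q (P beats it: A:11>9 B:9>6 C:11>3 D:6>0)
P2 drop R (P beats it: A:11>9 B:9>6 C:11>9 D:6>4)
P2 drop T (P beats it: A:11>1 B:9>2 C:11>9 D:6>3)
P1 drop A (B beats it: P:11>9 S:3>0)
P1 drop C (B beats it: P:11>3 S:3>2)
P1→{B,D} P2→{P,S}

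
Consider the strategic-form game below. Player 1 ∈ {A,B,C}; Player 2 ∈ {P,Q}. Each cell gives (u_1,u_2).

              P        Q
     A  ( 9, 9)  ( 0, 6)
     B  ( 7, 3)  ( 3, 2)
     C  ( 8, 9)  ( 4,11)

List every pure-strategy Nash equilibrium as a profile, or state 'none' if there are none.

PSNE = {(A,P), (C,Q)}

(A,P): NE
(A,Q): not NE [P1→C gives 4>0; P2→P gives 9>6]
(B,P): not NE [P1→A gives 9>7]
(B,Q): not NE [P1→C gives 4>3; P2→P gives 3>2]
(C,P): not NE [P1→A gives 9>8; P2→Q gives 11>9]
(C,Q): NE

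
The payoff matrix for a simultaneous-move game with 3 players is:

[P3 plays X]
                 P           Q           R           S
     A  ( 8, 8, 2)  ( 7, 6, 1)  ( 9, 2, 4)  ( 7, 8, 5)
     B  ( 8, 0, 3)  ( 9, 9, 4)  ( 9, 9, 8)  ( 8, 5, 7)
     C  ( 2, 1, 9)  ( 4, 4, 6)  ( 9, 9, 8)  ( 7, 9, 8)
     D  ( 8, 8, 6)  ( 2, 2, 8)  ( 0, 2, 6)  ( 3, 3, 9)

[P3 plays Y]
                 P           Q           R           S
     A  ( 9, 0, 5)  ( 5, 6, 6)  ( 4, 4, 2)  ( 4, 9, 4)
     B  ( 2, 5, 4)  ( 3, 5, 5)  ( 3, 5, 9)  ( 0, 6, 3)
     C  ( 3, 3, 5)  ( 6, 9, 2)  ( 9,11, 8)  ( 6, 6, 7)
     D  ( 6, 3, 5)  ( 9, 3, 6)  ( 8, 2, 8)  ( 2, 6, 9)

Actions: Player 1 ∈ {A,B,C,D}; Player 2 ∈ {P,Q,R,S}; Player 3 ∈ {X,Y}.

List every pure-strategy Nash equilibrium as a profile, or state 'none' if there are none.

(A,P,X): not NE [P3→Y gives 5>2]
(A,P,Y): not NE [P2→S gives 9>0]
(A,Q,X): not NE [P1→B gives 9>7; P2→S gives 8>6; P3→Y gives 6>1]
(A,Q,Y): not NE [P1→D gives 9>5; P2→S gives 9>6]
(A,R,X): not NE [P2→S gives 8>2]
(A,R,Y): not NE [P1→C gives 9>4; P2→S gives 9>4; P3→X gives 4>2]
(A,S,X): not NE [P1→B gives 8>7]
(A,S,Y): not NE [P1→C gives 6>4; P3→X gives 5>4]
(B,P,X): not NE [P2→R gives 9>0; P3→Y gives 4>3]
(B,P,Y): not NE [P1→A gives 9>2; P2→S gives 6>5]
(B,Q,X): not NE [P3→Y gives 5>4]
(B,Q,Y): not NE [P1→D gives 9>3; P2→S gives 6>5]
(B,R,X): not NE [P3→Y gives 9>8]
(B,R,Y): not NE [P1→C gives 9>3; P2→S gives 6>5]
(B,S,X): not NE [P2→R gives 9>5]
(B,S,Y): not NE [P1→C gives 6>0; P3→X gives 7>3]
(C,P,X): not NE [P1→D gives 8>2; P2→S gives 9>1]
(C,P,Y): not NE [P1→A gives 9>3; P2→R gives 11>3; P3→X gives 9>5]
(C,Q,X): not NE [P1→B gives 9>4; P2→S gives 9>4]
(C,Q,Y): not NE [P1→D gives 9>6; P2→R gives 11>9; P3→X gives 6>2]
(C,R,X): NE
(C,R,Y): NE
(C,S,X): not NE [P1→B gives 8>7]
(C,S,Y): not NE [P2→R gives 11>6; P3→X gives 8>7]
(D,P,X): NE
(D,P,Y): not NE [P1→A gives 9>6; P2→S gives 6>3; P3→X gives 6>5]
(D,Q,X): not NE [P1→B gives 9>2; P2→P gives 8>2]
(D,Q,Y): not NE [P2→S gives 6>3; P3→X gives 8>6]
(D,R,X): not NE [P1→C gives 9>0; P2→P gives 8>2; P3→Y gives 8>6]
(D,R,Y): not NE [P1→C gives 9>8; P2→S gives 6>2]
(D,S,X): not NE [P1→B gives 8>3; P2→P gives 8>3]
(D,S,Y): not NE [P1→C gives 6>2]

PSNE = {(C,R,X), (C,R,Y), (D,P,X)}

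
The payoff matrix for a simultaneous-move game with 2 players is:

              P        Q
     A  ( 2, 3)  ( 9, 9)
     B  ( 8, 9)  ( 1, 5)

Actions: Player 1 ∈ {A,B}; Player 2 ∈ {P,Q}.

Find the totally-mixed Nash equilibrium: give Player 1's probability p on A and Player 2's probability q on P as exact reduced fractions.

(p,q) = (2/5, 4/7)

P1 indiff ⇒ q·2+(1-q)·9 = q·8+(1-q)·1 ⇒ q(-6) = (1-q)(-8) ⇒ q = 4/7
P2 indiff ⇒ p·3+(1-p)·9 = p·9+(1-p)·5 ⇒ p(-6) = (1-p)(-4) ⇒ p = 2/5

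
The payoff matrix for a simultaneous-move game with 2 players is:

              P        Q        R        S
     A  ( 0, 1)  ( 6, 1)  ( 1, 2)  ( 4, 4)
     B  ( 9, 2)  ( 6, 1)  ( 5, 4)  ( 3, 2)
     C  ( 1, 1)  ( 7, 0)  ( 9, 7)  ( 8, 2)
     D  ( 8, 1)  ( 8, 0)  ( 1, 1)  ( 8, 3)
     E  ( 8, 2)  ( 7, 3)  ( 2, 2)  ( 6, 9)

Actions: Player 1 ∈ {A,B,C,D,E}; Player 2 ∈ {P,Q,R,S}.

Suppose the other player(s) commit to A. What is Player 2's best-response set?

P2 best: {S}

u_2(P vs A) = 1
u_2(Q vs A) = 1
u_2(R vs A) = 2
u_2(S vs A) = 4
max payoff 4 at {S}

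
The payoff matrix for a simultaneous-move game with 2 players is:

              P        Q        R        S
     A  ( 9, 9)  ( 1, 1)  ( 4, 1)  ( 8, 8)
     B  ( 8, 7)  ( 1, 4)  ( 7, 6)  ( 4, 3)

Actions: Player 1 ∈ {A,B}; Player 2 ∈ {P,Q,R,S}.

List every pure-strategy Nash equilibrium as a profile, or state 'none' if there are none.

(A,P): NE
(A,Q): not NE [P2→P gives 9>1]
(A,R): not NE [P1→B gives 7>4; P2→P gives 9>1]
(A,S): not NE [P2→P gives 9>8]
(B,P): not NE [P1→A gives 9>8]
(B,Q): not NE [P2→P gives 7>4]
(B,R): not NE [P2→P gives 7>6]
(B,S): not NE [P1→A gives 8>4; P2→P gives 7>3]

Nash profiles: (A,P)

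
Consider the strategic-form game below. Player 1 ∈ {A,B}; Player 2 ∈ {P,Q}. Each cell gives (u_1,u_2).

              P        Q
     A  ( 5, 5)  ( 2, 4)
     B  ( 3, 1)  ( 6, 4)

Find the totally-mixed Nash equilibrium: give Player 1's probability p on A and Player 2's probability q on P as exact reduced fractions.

P1 mixes 3/4 on A; P2 mixes 2/3 on P

P1 indiff ⇒ q·5+(1-q)·2 = q·3+(1-q)·6 ⇒ q(2) = (1-q)(4) ⇒ q = 2/3
P2 indiff ⇒ p·5+(1-p)·1 = p·4+(1-p)·4 ⇒ p(1) = (1-p)(3) ⇒ p = 3/4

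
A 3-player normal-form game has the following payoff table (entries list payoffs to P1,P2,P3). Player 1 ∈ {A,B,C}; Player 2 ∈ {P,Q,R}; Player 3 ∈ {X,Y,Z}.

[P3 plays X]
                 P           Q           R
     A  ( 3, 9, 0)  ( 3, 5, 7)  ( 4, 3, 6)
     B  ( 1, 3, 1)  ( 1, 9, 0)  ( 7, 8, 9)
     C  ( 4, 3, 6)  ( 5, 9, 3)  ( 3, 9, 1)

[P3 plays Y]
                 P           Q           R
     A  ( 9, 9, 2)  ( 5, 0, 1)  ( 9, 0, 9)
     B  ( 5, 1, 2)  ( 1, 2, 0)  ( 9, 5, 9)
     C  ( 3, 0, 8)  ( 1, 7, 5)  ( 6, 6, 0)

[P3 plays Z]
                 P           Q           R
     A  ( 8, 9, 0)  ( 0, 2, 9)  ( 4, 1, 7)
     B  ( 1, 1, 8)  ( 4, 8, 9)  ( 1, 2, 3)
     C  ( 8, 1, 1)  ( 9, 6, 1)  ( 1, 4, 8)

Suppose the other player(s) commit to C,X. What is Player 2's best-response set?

P2 best: {Q,R}

u_2(P vs C,X) = 3
u_2(Q vs C,X) = 9
u_2(R vs C,X) = 9
max payoff 9 at {Q,R}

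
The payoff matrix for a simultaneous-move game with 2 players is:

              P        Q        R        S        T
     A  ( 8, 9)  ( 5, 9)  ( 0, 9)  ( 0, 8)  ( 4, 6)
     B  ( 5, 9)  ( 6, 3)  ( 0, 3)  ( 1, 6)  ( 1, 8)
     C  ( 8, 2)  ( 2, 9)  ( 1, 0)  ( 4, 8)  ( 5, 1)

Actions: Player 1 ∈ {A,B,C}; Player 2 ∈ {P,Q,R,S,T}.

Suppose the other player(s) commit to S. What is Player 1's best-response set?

BR_1 = {C}

u_1(A vs S) = 0
u_1(B vs S) = 1
u_1(C vs S) = 4
max payoff 4 at {C}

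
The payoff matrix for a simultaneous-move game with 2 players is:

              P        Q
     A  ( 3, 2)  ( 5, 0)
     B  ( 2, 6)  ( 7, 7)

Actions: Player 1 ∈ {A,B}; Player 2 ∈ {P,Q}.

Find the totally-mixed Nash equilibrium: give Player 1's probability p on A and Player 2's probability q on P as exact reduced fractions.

p=1/3, q=2/3

P1 indiff ⇒ q·3+(1-q)·5 = q·2+(1-q)·7 ⇒ q(1) = (1-q)(2) ⇒ q = 2/3
P2 indiff ⇒ p·2+(1-p)·6 = p·0+(1-p)·7 ⇒ p(2) = (1-p)(1) ⇒ p = 1/3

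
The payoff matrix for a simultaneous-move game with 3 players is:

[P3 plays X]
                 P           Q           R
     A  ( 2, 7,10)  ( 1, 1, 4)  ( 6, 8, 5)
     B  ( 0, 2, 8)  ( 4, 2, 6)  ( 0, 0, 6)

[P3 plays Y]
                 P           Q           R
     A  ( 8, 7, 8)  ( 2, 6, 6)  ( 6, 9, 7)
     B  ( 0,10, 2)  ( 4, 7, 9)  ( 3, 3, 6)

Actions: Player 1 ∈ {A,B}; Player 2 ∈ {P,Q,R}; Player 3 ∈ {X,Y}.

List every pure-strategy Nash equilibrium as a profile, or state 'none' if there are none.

Nash profiles: (A,R,Y)

(A,P,X): not NE [P2→R gives 8>7]
(A,P,Y): not NE [P2→R gives 9>7; P3→X gives 10>8]
(A,Q,X): not NE [P1→B gives 4>1; P2→R gives 8>1; P3→Y gives 6>4]
(A,Q,Y): not NE [P1→B gives 4>2; P2→R gives 9>6]
(A,R,X): not NE [P3→Y gives 7>5]
(A,R,Y): NE
(B,P,X): not NE [P1→A gives 2>0]
(B,P,Y): not NE [P1→A gives 8>0; P3→X gives 8>2]
(B,Q,X): not NE [P3→Y gives 9>6]
(B,Q,Y): not NE [P2→P gives 10>7]
(B,R,X): not NE [P1→A gives 6>0; P2→Q gives 2>0]
(B,R,Y): not NE [P1→A gives 6>3; P2→P gives 10>3]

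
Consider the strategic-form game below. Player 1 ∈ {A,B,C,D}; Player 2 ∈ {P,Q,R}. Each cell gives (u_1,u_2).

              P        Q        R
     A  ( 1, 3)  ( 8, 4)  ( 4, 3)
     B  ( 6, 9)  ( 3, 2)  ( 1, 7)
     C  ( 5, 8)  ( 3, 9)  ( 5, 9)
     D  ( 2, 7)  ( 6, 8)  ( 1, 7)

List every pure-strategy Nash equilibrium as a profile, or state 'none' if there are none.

(A,P): not NE [P1→B gives 6>1; P2→Q gives 4>3]
(A,Q): NE
(A,R): not NE [P1→C gives 5>4; P2→Q gives 4>3]
(B,P): NE
(B,Q): not NE [P1→A gives 8>3; P2→P gives 9>2]
(B,R): not NE [P1→C gives 5>1; P2→P gives 9>7]
(C,P): not NE [P1→B gives 6>5; P2→R gives 9>8]
(C,Q): not NE [P1→A gives 8>3]
(C,R): NE
(D,P): not NE [P1→B gives 6>2; P2→Q gives 8>7]
(D,Q): not NE [P1→A gives 8>6]
(D,R): not NE [P1→C gives 5>1; P2→Q gives 8>7]

Nash profiles: (A,Q), (B,P), (C,R)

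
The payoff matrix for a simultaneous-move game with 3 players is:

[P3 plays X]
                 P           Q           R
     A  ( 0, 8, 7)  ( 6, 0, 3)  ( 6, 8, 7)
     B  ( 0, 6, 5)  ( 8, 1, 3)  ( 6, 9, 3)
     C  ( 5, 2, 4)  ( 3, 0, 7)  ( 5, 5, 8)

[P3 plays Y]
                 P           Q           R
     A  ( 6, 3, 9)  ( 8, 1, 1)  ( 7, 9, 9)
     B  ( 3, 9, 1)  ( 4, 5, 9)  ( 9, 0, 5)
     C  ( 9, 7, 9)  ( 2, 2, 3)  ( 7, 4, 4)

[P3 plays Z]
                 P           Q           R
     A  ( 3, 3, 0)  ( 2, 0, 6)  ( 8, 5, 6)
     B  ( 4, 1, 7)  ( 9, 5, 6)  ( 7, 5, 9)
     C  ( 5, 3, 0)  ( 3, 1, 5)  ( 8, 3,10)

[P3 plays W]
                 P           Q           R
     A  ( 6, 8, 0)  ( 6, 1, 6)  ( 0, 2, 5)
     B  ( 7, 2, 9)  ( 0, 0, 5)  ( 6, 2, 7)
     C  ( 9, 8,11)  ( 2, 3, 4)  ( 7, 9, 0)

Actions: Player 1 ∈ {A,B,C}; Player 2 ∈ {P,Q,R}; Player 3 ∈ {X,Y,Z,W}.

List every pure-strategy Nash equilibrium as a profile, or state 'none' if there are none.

PSNE = {(C,R,Z)}

(A,P,X): not NE [P1→C gives 5>0; P3→Y gives 9>7]
(A,P,Y): not NE [P1→C gives 9>6; P2→R gives 9>3]
(A,P,Z): not NE [P1→C gives 5>3; P2→R gives 5>3; P3→Y gives 9>0]
(A,P,W): not NE [P1→C gives 9>6; P3→Y gives 9>0]
(A,Q,X): not NE [P1→B gives 8>6; P2→R gives 8>0; P3→W gives 6>3]
(A,Q,Y): not NE [P2→R gives 9>1; P3→W gives 6>1]
(A,Q,Z): not NE [P1→B gives 9>2; P2→R gives 5>0]
(A,Q,W): not NE [P2→P gives 8>1]
(A,R,X): not NE [P3→Y gives 9>7]
(A,R,Y): not NE [P1→B gives 9>7]
(A,R,Z): not NE [P3→Y gives 9>6]
(A,R,W): not NE [P1→C gives 7>0; P2→P gives 8>2; P3→Y gives 9>5]
(B,P,X): not NE [P1→C gives 5>0; P2→R gives 9>6; P3→W gives 9>5]
(B,P,Y): not NE [P1→C gives 9>3; P3→W gives 9>1]
(B,P,Z): not NE [P1→C gives 5>4; P2→R gives 5>1; P3→W gives 9>7]
(B,P,W): not NE [P1→C gives 9>7]
(B,Q,X): not NE [P2→R gives 9>1; P3→Y gives 9>3]
(B,Q,Y): not NE [P1→A gives 8>4; P2→P gives 9>5]
(B,Q,Z): not NE [P3→Y gives 9>6]
(B,Q,W): not NE [P1→A gives 6>0; P2→R gives 2>0; P3→Y gives 9>5]
(B,R,X): not NE [P3→Z gives 9>3]
(B,R,Y): not NE [P2→P gives 9>0; P3→Z gives 9>5]
(B,R,Z): not NE [P1→C gives 8>7]
(B,R,W): not NE [P1→C gives 7>6; P3→Z gives 9>7]
(C,P,X): not NE [P2→R gives 5>2; P3→W gives 11>4]
(C,P,Y): not NE [P3→W gives 11>9]
(C,P,Z): not NE [P3→W gives 11>0]
(C,P,W): not NE [P2→R gives 9>8]
(C,Q,X): not NE [P1→B gives 8>3; P2→R gives 5>0]
(C,Q,Y): not NE [P1→A gives 8>2; P2→P gives 7>2; P3→X gives 7>3]
(C,Q,Z): not NE [P1→B gives 9>3; P2→R gives 3>1; P3→X gives 7>5]
(C,Q,W): not NE [P1→A gives 6>2; P2→R gives 9>3; P3→X gives 7>4]
(C,R,X): not NE [P1→B gives 6>5; P3→Z gives 10>8]
(C,R,Y): not NE [P1→B gives 9>7; P2→P gives 7>4; P3→Z gives 10>4]
(C,R,Z): NE
(C,R,W): not NE [P3→Z gives 10>0]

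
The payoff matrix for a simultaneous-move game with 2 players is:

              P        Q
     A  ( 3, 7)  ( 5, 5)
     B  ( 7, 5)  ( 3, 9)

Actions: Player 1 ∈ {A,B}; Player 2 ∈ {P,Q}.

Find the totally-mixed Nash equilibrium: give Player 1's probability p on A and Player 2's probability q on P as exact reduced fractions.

(p,q) = (2/3, 1/3)

P1 indiff ⇒ q·3+(1-q)·5 = q·7+(1-q)·3 ⇒ q(-4) = (1-q)(-2) ⇒ q = 1/3
P2 indiff ⇒ p·7+(1-p)·5 = p·5+(1-p)·9 ⇒ p(2) = (1-p)(4) ⇒ p = 2/3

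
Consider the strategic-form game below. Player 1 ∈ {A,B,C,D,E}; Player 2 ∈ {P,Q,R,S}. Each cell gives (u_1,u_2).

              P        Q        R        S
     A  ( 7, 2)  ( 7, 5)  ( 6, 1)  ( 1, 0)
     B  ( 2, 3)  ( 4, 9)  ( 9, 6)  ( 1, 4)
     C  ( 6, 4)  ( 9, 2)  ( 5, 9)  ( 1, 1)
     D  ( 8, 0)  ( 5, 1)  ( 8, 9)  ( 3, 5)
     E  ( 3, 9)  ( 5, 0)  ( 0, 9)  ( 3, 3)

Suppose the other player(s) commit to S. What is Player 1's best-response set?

u_1(A vs S) = 1
u_1(B vs S) = 1
u_1(C vs S) = 1
u_1(D vs S) = 3
u_1(E vs S) = 3
max payoff 3 at {D,E}

P1 best: {D,E}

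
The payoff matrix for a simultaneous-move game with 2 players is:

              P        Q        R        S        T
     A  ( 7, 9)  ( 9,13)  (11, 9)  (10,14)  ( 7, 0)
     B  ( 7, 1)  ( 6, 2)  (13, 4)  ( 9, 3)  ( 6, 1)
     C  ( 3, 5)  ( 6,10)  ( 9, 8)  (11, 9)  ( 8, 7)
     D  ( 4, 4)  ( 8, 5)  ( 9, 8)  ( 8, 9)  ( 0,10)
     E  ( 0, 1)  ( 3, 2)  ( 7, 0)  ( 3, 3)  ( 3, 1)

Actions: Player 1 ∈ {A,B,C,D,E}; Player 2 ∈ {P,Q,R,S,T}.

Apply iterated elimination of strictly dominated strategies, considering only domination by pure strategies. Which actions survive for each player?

Remaining: P1:{A,B,C} P2:{Q,R,S}

P1 drop D (A beats it: P:7>4 Q:9>8 R:11>9 S:10>8 T:7>0)
P1 drop E (A beats it: P:7>0 Q:9>3 R:11>7 S:10>3 T:7>3)
P2 drop P (Q beats it: A:13>9 B:2>1 C:10>5)
P2 drop T (Q beats it: A:13>0 B:2>1 C:10>7)
P1→{A,B,C} P2→{Q,R,S}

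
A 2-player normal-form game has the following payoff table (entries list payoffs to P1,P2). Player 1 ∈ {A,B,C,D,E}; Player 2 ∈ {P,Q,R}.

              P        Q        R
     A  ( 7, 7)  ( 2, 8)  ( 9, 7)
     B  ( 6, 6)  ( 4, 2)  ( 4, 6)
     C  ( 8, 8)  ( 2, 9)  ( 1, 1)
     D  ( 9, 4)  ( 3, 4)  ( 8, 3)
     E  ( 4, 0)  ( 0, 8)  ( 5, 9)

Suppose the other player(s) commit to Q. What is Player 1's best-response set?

P1 best: {B}

u_1(A vs Q) = 2
u_1(B vs Q) = 4
u_1(C vs Q) = 2
u_1(D vs Q) = 3
u_1(E vs Q) = 0
max payoff 4 at {B}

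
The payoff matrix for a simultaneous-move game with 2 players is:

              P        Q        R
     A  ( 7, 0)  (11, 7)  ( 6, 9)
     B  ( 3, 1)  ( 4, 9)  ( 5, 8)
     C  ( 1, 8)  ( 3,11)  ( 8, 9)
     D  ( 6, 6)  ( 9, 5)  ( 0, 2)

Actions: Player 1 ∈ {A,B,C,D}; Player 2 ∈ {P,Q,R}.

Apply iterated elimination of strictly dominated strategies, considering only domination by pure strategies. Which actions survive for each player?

Remaining: P1:{A,C} P2:{Q,R}

P1 drop B (A beats it: P:7>3 Q:11>4 R:6>5)
P1 drop D (A beats it: P:7>6 Q:11>9 R:6>0)
P2 drop P (Q beats it: A:7>0 C:11>8)
P1→{A,C} P2→{Q,R}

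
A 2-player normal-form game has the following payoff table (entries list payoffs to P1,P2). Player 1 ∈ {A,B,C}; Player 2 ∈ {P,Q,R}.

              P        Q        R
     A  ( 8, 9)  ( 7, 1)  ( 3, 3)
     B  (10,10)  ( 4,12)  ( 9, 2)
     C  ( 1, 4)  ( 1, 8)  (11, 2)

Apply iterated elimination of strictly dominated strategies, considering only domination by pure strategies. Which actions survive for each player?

IESDS → P1:{A,B} P2:{P,Q}

P2 drop R (P beats it: A:9>3 B:10>2 C:4>2)
P1 drop C (A beats it: P:8>1 Q:7>1)
P1→{A,B} P2→{P,Q}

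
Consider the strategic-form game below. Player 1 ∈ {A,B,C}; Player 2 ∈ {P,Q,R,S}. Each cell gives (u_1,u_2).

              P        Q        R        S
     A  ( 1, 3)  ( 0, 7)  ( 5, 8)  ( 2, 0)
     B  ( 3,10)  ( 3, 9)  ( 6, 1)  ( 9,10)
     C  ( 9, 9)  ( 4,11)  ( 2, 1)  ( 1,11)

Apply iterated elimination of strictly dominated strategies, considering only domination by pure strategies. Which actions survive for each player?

Remaining: P1:{B,C} P2:{P,Q,S}

P1 drop A (B beats it: P:3>1 Q:3>0 R:6>5 S:9>2)
P2 drop R (P beats it: B:10>1 C:9>1)
P1→{B,C} P2→{P,Q,S}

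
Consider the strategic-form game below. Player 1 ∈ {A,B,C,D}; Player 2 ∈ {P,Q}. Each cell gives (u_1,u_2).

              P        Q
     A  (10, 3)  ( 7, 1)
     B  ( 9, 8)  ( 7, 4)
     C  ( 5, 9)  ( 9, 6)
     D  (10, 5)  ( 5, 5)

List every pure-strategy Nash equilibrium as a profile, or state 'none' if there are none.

(A,P): NE
(A,Q): not NE [P1→C gives 9>7; P2→P gives 3>1]
(B,P): not NE [P1→D gives 10>9]
(B,Q): not NE [P1→C gives 9>7; P2→P gives 8>4]
(C,P): not NE [P1→D gives 10>5]
(C,Q): not NE [P2→P gives 9>6]
(D,P): NE
(D,Q): not NE [P1→C gives 9>5]

Nash profiles: (A,P), (D,P)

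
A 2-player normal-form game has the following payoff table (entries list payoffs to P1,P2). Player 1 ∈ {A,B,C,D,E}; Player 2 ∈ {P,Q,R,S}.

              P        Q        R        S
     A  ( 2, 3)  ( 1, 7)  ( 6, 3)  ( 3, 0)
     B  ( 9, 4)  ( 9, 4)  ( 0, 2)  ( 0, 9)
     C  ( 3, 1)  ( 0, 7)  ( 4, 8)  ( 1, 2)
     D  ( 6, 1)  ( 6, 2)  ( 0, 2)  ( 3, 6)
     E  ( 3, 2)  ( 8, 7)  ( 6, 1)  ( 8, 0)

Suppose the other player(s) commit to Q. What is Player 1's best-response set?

BR_1 = {B}

u_1(A vs Q) = 1
u_1(B vs Q) = 9
u_1(C vs Q) = 0
u_1(D vs Q) = 6
u_1(E vs Q) = 8
max payoff 9 at {B}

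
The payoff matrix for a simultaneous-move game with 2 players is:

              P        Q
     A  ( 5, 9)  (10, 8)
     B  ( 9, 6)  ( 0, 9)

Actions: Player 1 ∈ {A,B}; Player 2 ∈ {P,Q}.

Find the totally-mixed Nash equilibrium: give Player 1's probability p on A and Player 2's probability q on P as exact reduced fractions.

P1 indiff ⇒ q·5+(1-q)·10 = q·9+(1-q)·0 ⇒ q(-4) = (1-q)(-10) ⇒ q = 5/7
P2 indiff ⇒ p·9+(1-p)·6 = p·8+(1-p)·9 ⇒ p(1) = (1-p)(3) ⇒ p = 3/4

p=3/4, q=5/7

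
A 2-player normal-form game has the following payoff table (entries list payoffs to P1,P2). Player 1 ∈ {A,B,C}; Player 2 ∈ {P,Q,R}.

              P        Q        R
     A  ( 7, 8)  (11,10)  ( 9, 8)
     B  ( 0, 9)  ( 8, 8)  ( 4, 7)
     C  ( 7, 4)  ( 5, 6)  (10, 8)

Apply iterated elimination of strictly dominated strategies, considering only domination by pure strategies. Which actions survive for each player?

P1 drop B (A beats it: P:7>0 Q:11>8 R:9>4)
P2 drop P (Q beats it: A:10>8 C:6>4)
P1→{A,C} P2→{Q,R}

IESDS → P1:{A,C} P2:{Q,R}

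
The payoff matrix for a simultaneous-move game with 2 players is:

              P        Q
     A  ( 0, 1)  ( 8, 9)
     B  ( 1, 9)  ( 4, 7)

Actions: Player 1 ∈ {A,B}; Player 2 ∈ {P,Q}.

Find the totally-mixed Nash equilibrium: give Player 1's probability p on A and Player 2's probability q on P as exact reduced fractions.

P1 indiff ⇒ q·0+(1-q)·8 = q·1+(1-q)·4 ⇒ q(-1) = (1-q)(-4) ⇒ q = 4/5
P2 indiff ⇒ p·1+(1-p)·9 = p·9+(1-p)·7 ⇒ p(-8) = (1-p)(-2) ⇒ p = 1/5

P1 mixes 1/5 on A; P2 mixes 4/5 on P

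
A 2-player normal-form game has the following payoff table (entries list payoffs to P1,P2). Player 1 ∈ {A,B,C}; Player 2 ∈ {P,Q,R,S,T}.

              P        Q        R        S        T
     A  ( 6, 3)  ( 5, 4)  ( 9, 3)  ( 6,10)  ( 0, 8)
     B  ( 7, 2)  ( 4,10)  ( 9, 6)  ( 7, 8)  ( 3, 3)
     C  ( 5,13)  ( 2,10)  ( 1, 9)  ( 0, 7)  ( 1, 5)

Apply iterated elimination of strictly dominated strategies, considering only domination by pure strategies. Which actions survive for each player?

P1 drop C (B beats it: P:7>5 Q:4>2 R:9>1 S:7>0 T:3>1)
P2 drop P (Q beats it: A:4>3 B:10>2)
P2 drop R (Q beats it: A:4>3 B:10>6)
P2 drop T (S beats it: A:10>8 B:8>3)
P1→{A,B} P2→{Q,S}

IESDS → P1:{A,B} P2:{Q,S}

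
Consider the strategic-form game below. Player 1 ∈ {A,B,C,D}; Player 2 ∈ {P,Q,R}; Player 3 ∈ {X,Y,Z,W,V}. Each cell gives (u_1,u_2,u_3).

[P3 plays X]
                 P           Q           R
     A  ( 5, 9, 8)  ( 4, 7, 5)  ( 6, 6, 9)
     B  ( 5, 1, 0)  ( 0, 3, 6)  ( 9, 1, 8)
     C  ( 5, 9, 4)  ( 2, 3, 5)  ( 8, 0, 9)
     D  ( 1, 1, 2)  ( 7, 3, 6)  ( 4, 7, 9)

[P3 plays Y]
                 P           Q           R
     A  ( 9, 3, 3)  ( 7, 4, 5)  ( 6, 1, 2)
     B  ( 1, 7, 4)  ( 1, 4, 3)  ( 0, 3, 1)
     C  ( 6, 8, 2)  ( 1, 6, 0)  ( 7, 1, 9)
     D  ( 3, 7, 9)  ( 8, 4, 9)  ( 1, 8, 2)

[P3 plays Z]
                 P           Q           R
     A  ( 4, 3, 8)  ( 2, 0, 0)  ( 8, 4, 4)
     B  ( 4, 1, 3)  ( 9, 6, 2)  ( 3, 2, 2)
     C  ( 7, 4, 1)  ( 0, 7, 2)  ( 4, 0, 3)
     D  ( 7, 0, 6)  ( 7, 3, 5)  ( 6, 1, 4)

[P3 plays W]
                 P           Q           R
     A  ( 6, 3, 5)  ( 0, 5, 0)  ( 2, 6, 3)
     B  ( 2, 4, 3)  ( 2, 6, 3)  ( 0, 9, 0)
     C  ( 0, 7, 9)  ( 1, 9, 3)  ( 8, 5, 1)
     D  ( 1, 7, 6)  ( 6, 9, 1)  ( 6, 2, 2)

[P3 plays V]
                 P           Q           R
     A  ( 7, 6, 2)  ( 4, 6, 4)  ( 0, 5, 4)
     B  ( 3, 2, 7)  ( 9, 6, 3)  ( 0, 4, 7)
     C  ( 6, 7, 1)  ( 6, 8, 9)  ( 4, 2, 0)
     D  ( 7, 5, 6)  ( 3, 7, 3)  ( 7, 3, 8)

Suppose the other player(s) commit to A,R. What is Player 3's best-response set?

u_3(X vs A,R) = 9
u_3(Y vs A,R) = 2
u_3(Z vs A,R) = 4
u_3(W vs A,R) = 3
u_3(V vs A,R) = 4
max payoff 9 at {X}

BR_3 = {X}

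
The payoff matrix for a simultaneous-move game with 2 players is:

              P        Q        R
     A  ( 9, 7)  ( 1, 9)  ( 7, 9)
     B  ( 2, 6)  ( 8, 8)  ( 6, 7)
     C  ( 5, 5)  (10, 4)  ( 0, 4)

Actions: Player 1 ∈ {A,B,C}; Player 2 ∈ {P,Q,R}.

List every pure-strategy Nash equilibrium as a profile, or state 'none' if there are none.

Nash profiles: (A,R)

(A,P): not NE [P2→R gives 9>7]
(A,Q): not NE [P1→C gives 10>1]
(A,R): NE
(B,P): not NE [P1→A gives 9>2; P2→Q gives 8>6]
(B,Q): not NE [P1→C gives 10>8]
(B,R): not NE [P1→A gives 7>6; P2→Q gives 8>7]
(C,P): not NE [P1→A gives 9>5]
(C,Q): not NE [P2→P gives 5>4]
(C,R): not NE [P1→A gives 7>0; P2→P gives 5>4]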